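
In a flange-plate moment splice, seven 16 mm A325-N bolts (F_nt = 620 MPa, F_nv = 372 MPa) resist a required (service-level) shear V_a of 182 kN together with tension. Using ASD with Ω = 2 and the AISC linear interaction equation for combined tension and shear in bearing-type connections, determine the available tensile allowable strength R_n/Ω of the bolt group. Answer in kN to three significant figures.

A_b = π·16²/4 = 201.1 mm²; f_rv = 182 × 1000 / (7 × 201.1) = 129.3 MPa.
F'_nt = 1.3 F_nt − (Ω F_nt / F_nv) f_rv = 1.3·620 − (2·620/372)·129.3 = 375 MPa, capped at F_nt → F'_nt = 375 MPa.
R_n = F'_nt · A_b · n = 375 × 201.1 × 7 / 1000 = 527.7 kN.
Allowable strength R_n/Ω = 527.7 / 2 = 264 kN.

264 kN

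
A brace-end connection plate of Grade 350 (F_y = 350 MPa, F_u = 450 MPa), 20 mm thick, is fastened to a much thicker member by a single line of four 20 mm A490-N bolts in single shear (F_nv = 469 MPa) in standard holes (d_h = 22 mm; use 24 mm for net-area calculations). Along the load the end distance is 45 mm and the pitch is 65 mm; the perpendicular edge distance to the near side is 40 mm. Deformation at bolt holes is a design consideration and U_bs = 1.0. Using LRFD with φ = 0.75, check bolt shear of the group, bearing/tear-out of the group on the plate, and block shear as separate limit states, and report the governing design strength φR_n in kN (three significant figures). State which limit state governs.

442 kN (bolt shear governs)

Bolt shear: A_b = π·20²/4 = 314.2 mm²; R_n = 469 × 314.2 × 4 × 1 / 1000 = 589.4 kN → 0.75 × 589.4 = 442 kN.
Bearing: edge l_c = 34, r_n = 367.2 kN; interior l_c = 43, r_n = 432 kN; R_n = 367.2 + 3·432 = 1663 kN → 1250 kN.
Block shear: A_gv = 4800, A_nv = 3120, A_nt = 560 mm²; R_n = min(0.6F_uA_nv, 0.6F_yA_gv) + U_bs·F_u·A_nt = 1094 kN → 821 kN.
Bolt shear governs: 442 kN.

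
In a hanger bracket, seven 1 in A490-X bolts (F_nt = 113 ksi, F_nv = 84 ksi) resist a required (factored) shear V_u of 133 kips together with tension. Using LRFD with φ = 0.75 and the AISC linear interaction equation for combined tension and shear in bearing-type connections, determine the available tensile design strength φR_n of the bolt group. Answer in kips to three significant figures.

427 kips

A_b = π·1²/4 = 0.7854 in²; f_rv = 133 / (7 × 0.7854) = 24.19 ksi.
F'_nt = 1.3 F_nt − (F_nt / φF_nv) f_rv = 1.3·113 − (113/(0.75·84))·24.19 = 103.5 ksi, capped at F_nt → F'_nt = 103.5 ksi.
R_n = F'_nt · A_b · n = 103.5 × 0.7854 × 7 = 569.1 kips.
Design strength φR_n = 0.75 × 569.1 = 427 kips.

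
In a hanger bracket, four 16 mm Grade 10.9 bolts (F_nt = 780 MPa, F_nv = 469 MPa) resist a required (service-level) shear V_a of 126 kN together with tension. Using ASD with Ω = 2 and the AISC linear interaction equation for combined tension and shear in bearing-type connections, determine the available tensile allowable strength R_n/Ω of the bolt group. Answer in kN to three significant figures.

A_b = π·16²/4 = 201.1 mm²; f_rv = 126 × 1000 / (4 × 201.1) = 156.7 MPa.
F'_nt = 1.3 F_nt − (Ω F_nt / F_nv) f_rv = 1.3·780 − (2·780/469)·156.7 = 492.9 MPa, capped at F_nt → F'_nt = 492.9 MPa.
R_n = F'_nt · A_b · n = 492.9 × 201.1 × 4 / 1000 = 396.4 kN.
Allowable strength R_n/Ω = 396.4 / 2 = 198 kN.

198 kN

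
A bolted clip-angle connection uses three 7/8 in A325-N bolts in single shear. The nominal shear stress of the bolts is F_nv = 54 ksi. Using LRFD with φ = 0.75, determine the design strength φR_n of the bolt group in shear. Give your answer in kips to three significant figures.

73.1 kips

A_b = π × 0.875² / 4 = 0.6013 in².
R_n = F_nv · A_b · n · n_s = 54 × 0.6013 × 3 × 1 = 97.41 kips.
Design strength φR_n = 0.75 × 97.41 = 73.1 kips.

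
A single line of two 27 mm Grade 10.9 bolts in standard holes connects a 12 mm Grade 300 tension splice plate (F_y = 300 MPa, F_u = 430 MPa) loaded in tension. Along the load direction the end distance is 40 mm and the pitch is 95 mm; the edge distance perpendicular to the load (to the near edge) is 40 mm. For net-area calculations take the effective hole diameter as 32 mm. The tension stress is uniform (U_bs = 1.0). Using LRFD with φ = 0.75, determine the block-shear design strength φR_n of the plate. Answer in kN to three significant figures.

Shear plane L_v = 40 + 1·95 = 135 mm; A_gv = 135 × 12 = 1620 mm².
A_nv = (135 − 1.5·32) × 12 = 1044 mm².
A_nt = (40 − 0.5·32) × 12 = 288 mm².
0.6 F_u A_nv = 269.4 kN; 0.6 F_y A_gv = 291.6 kN → shear rupture governs the shear term.
R_n = 269.4 + 1.0 × 430 × 288 / 1000 = 393.2 kN.
Design strength φR_n = 0.75 × 393.2 = 295 kN.

295 kN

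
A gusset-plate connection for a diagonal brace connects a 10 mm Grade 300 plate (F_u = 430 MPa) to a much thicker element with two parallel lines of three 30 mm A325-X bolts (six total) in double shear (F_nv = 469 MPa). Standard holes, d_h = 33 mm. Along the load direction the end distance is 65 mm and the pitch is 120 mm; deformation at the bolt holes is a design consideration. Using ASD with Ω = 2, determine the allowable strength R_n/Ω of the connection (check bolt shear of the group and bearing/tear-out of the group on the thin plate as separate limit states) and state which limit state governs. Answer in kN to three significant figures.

Bolt shear: A_b = π·30²/4 = 706.9 mm²; R_n = 469 × 706.9 × 6 × 2 / 1000 = 3978 kN → 3978 / 2 = 1990 kN.
Bearing (1.2 l_c t F_u ≤ 2.4 d t F_u): upper limit = 2.4·30·10·430 / 1000 = 309.6 kN.
  Edge l_c = 65 − 33/2 = 48.5 → r_n = 250.3 kN; interior l_c = 120 − 33 = 87 → r_n = 309.6 kN.
  R_n,bearing = 2·250.3 + 4·309.6 = 1739 kN → 1739 / 2 = 869 kN.
Bearing governs: 869 kN.

869 kN (bearing governs)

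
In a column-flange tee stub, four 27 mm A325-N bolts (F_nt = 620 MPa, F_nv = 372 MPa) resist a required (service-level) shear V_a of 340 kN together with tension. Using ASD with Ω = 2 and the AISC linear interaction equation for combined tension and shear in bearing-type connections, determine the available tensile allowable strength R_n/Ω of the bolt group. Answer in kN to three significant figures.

356 kN

A_b = π·27²/4 = 572.6 mm²; f_rv = 340 × 1000 / (4 × 572.6) = 148.5 MPa.
F'_nt = 1.3 F_nt − (Ω F_nt / F_nv) f_rv = 1.3·620 − (2·620/372)·148.5 = 311.1 MPa, capped at F_nt → F'_nt = 311.1 MPa.
R_n = F'_nt · A_b · n = 311.1 × 572.6 × 4 / 1000 = 712.6 kN.
Allowable strength R_n/Ω = 712.6 / 2 = 356 kN.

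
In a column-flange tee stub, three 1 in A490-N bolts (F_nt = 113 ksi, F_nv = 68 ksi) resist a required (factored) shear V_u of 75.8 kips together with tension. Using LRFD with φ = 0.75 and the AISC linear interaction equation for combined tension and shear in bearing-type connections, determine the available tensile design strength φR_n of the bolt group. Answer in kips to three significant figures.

134 kips

A_b = π·1²/4 = 0.7854 in²; f_rv = 75.8 / (3 × 0.7854) = 32.17 ksi.
F'_nt = 1.3 F_nt − (F_nt / φF_nv) f_rv = 1.3·113 − (113/(0.75·68))·32.17 = 75.62 ksi, capped at F_nt → F'_nt = 75.62 ksi.
R_n = F'_nt · A_b · n = 75.62 × 0.7854 × 3 = 178.2 kips.
Design strength φR_n = 0.75 × 178.2 = 134 kips.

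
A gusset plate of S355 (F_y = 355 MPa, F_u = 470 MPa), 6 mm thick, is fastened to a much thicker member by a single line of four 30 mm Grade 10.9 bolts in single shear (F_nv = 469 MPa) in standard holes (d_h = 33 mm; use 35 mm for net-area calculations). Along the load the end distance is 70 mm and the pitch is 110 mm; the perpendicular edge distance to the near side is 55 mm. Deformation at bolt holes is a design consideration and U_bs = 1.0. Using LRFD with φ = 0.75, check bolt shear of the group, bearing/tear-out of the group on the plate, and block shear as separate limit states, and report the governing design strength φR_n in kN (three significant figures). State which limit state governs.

431 kN (block shear governs)

Bolt shear: A_b = π·30²/4 = 706.9 mm²; R_n = 469 × 706.9 × 4 × 1 / 1000 = 1326 kN → 0.75 × 1326 = 995 kN.
Bearing: edge l_c = 53.5, r_n = 181 kN; interior l_c = 77, r_n = 203 kN; R_n = 181 + 3·203 = 790.2 kN → 593 kN.
Block shear: A_gv = 2400, A_nv = 1665, A_nt = 225 mm²; R_n = min(0.6F_uA_nv, 0.6F_yA_gv) + U_bs·F_u·A_nt = 575.3 kN → 431 kN.
Block shear governs: 431 kN.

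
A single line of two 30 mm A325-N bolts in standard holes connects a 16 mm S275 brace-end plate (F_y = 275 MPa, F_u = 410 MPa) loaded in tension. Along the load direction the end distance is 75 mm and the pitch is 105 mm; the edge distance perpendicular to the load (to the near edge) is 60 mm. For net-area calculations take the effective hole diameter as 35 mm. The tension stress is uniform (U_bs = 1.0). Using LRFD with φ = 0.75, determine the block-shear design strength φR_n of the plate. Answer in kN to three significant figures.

Shear plane L_v = 75 + 1·105 = 180 mm; A_gv = 180 × 16 = 2880 mm².
A_nv = (180 − 1.5·35) × 16 = 2040 mm².
A_nt = (60 − 0.5·35) × 16 = 680 mm².
0.6 F_u A_nv = 501.8 kN; 0.6 F_y A_gv = 475.2 kN → shear yielding governs the shear term.
R_n = 475.2 + 1.0 × 410 × 680 / 1000 = 754 kN.
Design strength φR_n = 0.75 × 754 = 566 kN.

566 kN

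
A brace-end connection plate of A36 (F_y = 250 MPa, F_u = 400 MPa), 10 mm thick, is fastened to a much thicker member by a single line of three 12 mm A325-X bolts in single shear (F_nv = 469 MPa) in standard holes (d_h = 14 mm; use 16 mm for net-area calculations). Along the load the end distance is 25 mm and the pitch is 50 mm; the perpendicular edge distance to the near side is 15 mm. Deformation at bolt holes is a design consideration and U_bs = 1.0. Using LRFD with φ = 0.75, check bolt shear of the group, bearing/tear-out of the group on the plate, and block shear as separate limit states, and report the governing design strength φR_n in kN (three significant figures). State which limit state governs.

119 kN (bolt shear governs)

Bolt shear: A_b = π·12²/4 = 113.1 mm²; R_n = 469 × 113.1 × 3 × 1 / 1000 = 159.1 kN → 0.75 × 159.1 = 119 kN.
Bearing: edge l_c = 18, r_n = 86.4 kN; interior l_c = 36, r_n = 115.2 kN; R_n = 86.4 + 2·115.2 = 316.8 kN → 238 kN.
Block shear: A_gv = 1250, A_nv = 850, A_nt = 70 mm²; R_n = min(0.6F_uA_nv, 0.6F_yA_gv) + U_bs·F_u·A_nt = 215.5 kN → 162 kN.
Bolt shear governs: 119 kN.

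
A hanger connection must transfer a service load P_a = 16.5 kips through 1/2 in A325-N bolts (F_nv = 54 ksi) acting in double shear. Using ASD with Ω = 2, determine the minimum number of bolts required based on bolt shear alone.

A_b = π·0.5²/4 = 0.1963 in².
Per-bolt allowable strength R_n/Ω = 54 × 0.1963 × 2 / 2 = 10.6 kips.
n ≥ 16.5 / 10.6 = 1.556 → use 2 bolts.

2 bolts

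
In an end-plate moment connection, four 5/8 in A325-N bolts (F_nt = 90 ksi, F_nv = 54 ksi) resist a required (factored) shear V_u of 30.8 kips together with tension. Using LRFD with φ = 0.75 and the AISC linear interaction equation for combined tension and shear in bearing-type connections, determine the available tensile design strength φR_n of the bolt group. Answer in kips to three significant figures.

A_b = π·0.625²/4 = 0.3068 in²; f_rv = 30.8 / (4 × 0.3068) = 25.1 ksi.
F'_nt = 1.3 F_nt − (F_nt / φF_nv) f_rv = 1.3·90 − (90/(0.75·54))·25.1 = 61.23 ksi, capped at F_nt → F'_nt = 61.23 ksi.
R_n = F'_nt · A_b · n = 61.23 × 0.3068 × 4 = 75.14 kips.
Design strength φR_n = 0.75 × 75.14 = 56.4 kips.

56.4 kips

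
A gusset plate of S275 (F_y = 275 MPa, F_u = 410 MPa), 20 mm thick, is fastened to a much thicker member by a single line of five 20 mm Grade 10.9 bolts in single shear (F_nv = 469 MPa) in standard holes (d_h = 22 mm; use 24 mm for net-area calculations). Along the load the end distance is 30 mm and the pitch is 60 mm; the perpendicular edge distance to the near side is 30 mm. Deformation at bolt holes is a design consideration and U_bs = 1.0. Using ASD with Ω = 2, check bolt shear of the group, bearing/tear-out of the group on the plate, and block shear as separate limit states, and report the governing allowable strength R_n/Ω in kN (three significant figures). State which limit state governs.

368 kN (bolt shear governs)

Bolt shear: A_b = π·20²/4 = 314.2 mm²; R_n = 469 × 314.2 × 5 × 1 / 1000 = 736.7 kN → 736.7 / 2 = 368 kN.
Bearing: edge l_c = 19, r_n = 187 kN; interior l_c = 38, r_n = 373.9 kN; R_n = 187 + 4·373.9 = 1683 kN → 841 kN.
Block shear: A_gv = 5400, A_nv = 3240, A_nt = 360 mm²; R_n = min(0.6F_uA_nv, 0.6F_yA_gv) + U_bs·F_u·A_nt = 944.6 kN → 472 kN.
Bolt shear governs: 368 kN.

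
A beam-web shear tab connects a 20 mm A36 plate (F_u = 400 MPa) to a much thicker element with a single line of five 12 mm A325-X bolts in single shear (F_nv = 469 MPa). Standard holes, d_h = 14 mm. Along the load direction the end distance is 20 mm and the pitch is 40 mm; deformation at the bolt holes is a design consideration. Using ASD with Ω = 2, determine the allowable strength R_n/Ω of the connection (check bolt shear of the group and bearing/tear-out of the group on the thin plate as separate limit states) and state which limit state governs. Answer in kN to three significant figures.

133 kN (bolt shear governs)

Bolt shear: A_b = π·12²/4 = 113.1 mm²; R_n = 469 × 113.1 × 5 × 1 / 1000 = 265.2 kN → 265.2 / 2 = 133 kN.
Bearing (1.2 l_c t F_u ≤ 2.4 d t F_u): upper limit = 2.4·12·20·400 / 1000 = 230.4 kN.
  Edge l_c = 20 − 14/2 = 13 → r_n = 124.8 kN; interior l_c = 40 − 14 = 26 → r_n = 230.4 kN.
  R_n,bearing = 1·124.8 + 4·230.4 = 1046 kN → 1046 / 2 = 523 kN.
Bolt shear governs: 133 kN.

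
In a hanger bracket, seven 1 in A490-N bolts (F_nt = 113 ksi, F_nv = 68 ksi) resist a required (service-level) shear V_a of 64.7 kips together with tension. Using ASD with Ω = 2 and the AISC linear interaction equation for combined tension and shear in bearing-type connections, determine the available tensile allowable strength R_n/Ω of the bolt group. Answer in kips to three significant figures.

296 kips

A_b = π·1²/4 = 0.7854 in²; f_rv = 64.7 / (7 × 0.7854) = 11.77 ksi.
F'_nt = 1.3 F_nt − (Ω F_nt / F_nv) f_rv = 1.3·113 − (2·113/68)·11.77 = 107.8 ksi, capped at F_nt → F'_nt = 107.8 ksi.
R_n = F'_nt · A_b · n = 107.8 × 0.7854 × 7 = 592.6 kips.
Allowable strength R_n/Ω = 592.6 / 2 = 296 kips.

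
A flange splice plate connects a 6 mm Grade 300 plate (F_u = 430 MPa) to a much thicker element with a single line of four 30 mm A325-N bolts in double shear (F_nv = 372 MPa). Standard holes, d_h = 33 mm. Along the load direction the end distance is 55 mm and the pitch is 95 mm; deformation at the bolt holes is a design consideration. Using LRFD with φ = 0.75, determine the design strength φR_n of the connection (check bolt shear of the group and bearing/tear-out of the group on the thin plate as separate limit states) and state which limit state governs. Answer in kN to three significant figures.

Bolt shear: A_b = π·30²/4 = 706.9 mm²; R_n = 372 × 706.9 × 4 × 2 / 1000 = 2104 kN → 0.75 × 2104 = 1580 kN.
Bearing (1.2 l_c t F_u ≤ 2.4 d t F_u): upper limit = 2.4·30·6·430 / 1000 = 185.8 kN.
  Edge l_c = 55 − 33/2 = 38.5 → r_n = 119.2 kN; interior l_c = 95 − 33 = 62 → r_n = 185.8 kN.
  R_n,bearing = 1·119.2 + 3·185.8 = 676.5 kN → 0.75 × 676.5 = 507 kN.
Bearing governs: 507 kN.

507 kN (bearing governs)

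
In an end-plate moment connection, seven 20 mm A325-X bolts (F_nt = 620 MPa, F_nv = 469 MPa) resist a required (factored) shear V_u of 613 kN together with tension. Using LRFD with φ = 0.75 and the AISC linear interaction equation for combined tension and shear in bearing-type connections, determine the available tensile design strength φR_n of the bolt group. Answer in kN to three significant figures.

519 kN

A_b = π·20²/4 = 314.2 mm²; f_rv = 613 × 1000 / (7 × 314.2) = 278.7 MPa.
F'_nt = 1.3 F_nt − (F_nt / φF_nv) f_rv = 1.3·620 − (620/(0.75·469))·278.7 = 314.7 MPa, capped at F_nt → F'_nt = 314.7 MPa.
R_n = F'_nt · A_b · n = 314.7 × 314.2 × 7 / 1000 = 692 kN.
Design strength φR_n = 0.75 × 692 = 519 kN.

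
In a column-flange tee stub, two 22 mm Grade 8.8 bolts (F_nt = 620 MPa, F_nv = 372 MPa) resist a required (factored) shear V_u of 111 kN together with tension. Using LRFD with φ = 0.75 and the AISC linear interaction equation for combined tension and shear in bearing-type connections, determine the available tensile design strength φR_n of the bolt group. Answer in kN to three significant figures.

A_b = π·22²/4 = 380.1 mm²; f_rv = 111 × 1000 / (2 × 380.1) = 146 MPa.
F'_nt = 1.3 F_nt − (F_nt / φF_nv) f_rv = 1.3·620 − (620/(0.75·372))·146 = 481.6 MPa, capped at F_nt → F'_nt = 481.6 MPa.
R_n = F'_nt · A_b · n = 481.6 × 380.1 × 2 / 1000 = 366.1 kN.
Design strength φR_n = 0.75 × 366.1 = 275 kN.

275 kN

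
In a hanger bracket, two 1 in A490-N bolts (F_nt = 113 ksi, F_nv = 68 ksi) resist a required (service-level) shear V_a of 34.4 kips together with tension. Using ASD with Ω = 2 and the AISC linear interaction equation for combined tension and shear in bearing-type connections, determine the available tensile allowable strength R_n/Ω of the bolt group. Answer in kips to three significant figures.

58.2 kips

A_b = π·1²/4 = 0.7854 in²; f_rv = 34.4 / (2 × 0.7854) = 21.9 ksi.
F'_nt = 1.3 F_nt − (Ω F_nt / F_nv) f_rv = 1.3·113 − (2·113/68)·21.9 = 74.12 ksi, capped at F_nt → F'_nt = 74.12 ksi.
R_n = F'_nt · A_b · n = 74.12 × 0.7854 × 2 = 116.4 kips.
Allowable strength R_n/Ω = 116.4 / 2 = 58.2 kips.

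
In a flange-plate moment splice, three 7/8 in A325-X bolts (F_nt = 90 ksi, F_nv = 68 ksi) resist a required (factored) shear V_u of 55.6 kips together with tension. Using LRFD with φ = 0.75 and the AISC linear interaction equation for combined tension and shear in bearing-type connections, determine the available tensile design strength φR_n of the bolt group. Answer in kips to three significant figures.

84.7 kips

A_b = π·0.875²/4 = 0.6013 in²; f_rv = 55.6 / (3 × 0.6013) = 30.82 ksi.
F'_nt = 1.3 F_nt − (F_nt / φF_nv) f_rv = 1.3·90 − (90/(0.75·68))·30.82 = 62.61 ksi, capped at F_nt → F'_nt = 62.61 ksi.
R_n = F'_nt · A_b · n = 62.61 × 0.6013 × 3 = 112.9 kips.
Design strength φR_n = 0.75 × 112.9 = 84.7 kips.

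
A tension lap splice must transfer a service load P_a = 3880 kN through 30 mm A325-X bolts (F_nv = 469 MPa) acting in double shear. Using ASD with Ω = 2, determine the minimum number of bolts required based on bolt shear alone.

A_b = π·30²/4 = 706.9 mm².
Per-bolt allowable strength R_n/Ω = 469 × 706.9 × 2 / 1000 / 2 = 331.5 kN.
n ≥ 3880 / 331.5 = 11.7 → use 12 bolts.

12 bolts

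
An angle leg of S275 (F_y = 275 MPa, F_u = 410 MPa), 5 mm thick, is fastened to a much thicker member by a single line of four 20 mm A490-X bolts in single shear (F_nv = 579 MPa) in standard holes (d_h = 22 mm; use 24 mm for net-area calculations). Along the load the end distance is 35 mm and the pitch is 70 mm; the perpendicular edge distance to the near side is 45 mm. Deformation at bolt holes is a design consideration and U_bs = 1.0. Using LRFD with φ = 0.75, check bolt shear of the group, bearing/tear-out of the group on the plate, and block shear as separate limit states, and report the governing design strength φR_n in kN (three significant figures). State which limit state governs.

Bolt shear: A_b = π·20²/4 = 314.2 mm²; R_n = 579 × 314.2 × 4 × 1 / 1000 = 727.6 kN → 0.75 × 727.6 = 546 kN.
Bearing: edge l_c = 24, r_n = 59.04 kN; interior l_c = 48, r_n = 98.4 kN; R_n = 59.04 + 3·98.4 = 354.2 kN → 266 kN.
Block shear: A_gv = 1225, A_nv = 805, A_nt = 165 mm²; R_n = min(0.6F_uA_nv, 0.6F_yA_gv) + U_bs·F_u·A_nt = 265.7 kN → 199 kN.
Block shear governs: 199 kN.

199 kN (block shear governs)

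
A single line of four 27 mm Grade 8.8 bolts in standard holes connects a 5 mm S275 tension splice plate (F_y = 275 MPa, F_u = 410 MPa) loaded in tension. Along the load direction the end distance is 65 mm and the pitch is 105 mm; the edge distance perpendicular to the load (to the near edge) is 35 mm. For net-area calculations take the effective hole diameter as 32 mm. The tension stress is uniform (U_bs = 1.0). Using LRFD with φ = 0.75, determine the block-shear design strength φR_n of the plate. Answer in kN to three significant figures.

264 kN

Shear plane L_v = 65 + 3·105 = 380 mm; A_gv = 380 × 5 = 1900 mm².
A_nv = (380 − 3.5·32) × 5 = 1340 mm².
A_nt = (35 − 0.5·32) × 5 = 95 mm².
0.6 F_u A_nv = 329.6 kN; 0.6 F_y A_gv = 313.5 kN → shear yielding governs the shear term.
R_n = 313.5 + 1.0 × 410 × 95 / 1000 = 352.4 kN.
Design strength φR_n = 0.75 × 352.4 = 264 kN.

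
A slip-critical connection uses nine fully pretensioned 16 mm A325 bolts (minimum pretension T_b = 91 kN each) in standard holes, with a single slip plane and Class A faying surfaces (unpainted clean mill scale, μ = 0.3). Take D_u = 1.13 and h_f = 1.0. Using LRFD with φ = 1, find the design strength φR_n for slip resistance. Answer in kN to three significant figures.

278 kN

R_n = μ · D_u · h_f · T_b · n_s · n_b = 0.3 × 1.13 × 1.0 × 91 × 1 × 9 = 277.6 kN.
Design strength φR_n = 1 × 277.6 = 278 kN.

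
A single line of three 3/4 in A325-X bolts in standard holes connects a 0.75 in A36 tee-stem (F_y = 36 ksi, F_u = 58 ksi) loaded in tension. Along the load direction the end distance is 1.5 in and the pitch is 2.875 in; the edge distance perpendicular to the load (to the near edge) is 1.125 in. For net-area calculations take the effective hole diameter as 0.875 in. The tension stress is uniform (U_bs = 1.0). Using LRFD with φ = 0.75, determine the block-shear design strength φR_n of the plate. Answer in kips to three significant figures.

Shear plane L_v = 1.5 + 2·2.875 = 7.25 in; A_gv = 7.25 × 0.75 = 5.438 in².
A_nv = (7.25 − 2.5·0.875) × 0.75 = 3.797 in².
A_nt = (1.125 − 0.5·0.875) × 0.75 = 0.5156 in².
0.6 F_u A_nv = 132.1 kips; 0.6 F_y A_gv = 117.4 kips → shear yielding governs the shear term.
R_n = 117.4 + 1.0 × 58 × 0.5156 = 147.4 kips.
Design strength φR_n = 0.75 × 147.4 = 111 kips.

111 kips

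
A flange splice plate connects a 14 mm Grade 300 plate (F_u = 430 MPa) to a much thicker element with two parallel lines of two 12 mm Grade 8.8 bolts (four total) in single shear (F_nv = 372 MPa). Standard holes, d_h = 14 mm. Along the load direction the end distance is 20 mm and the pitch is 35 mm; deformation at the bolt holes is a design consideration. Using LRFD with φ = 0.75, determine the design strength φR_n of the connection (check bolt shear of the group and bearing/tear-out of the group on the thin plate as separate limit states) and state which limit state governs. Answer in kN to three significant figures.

126 kN (bolt shear governs)

Bolt shear: A_b = π·12²/4 = 113.1 mm²; R_n = 372 × 113.1 × 4 × 1 / 1000 = 168.3 kN → 0.75 × 168.3 = 126 kN.
Bearing (1.2 l_c t F_u ≤ 2.4 d t F_u): upper limit = 2.4·12·14·430 / 1000 = 173.4 kN.
  Edge l_c = 20 − 14/2 = 13 → r_n = 93.91 kN; interior l_c = 35 − 14 = 21 → r_n = 151.7 kN.
  R_n,bearing = 2·93.91 + 2·151.7 = 491.2 kN → 0.75 × 491.2 = 368 kN.
Bolt shear governs: 126 kN.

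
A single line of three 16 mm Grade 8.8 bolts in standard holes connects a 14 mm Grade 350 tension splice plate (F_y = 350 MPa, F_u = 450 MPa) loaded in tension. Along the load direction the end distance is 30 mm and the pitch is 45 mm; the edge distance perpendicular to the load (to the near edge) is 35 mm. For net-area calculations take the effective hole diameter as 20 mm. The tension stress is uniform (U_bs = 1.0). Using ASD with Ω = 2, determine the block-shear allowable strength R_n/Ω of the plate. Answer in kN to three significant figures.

Shear plane L_v = 30 + 2·45 = 120 mm; A_gv = 120 × 14 = 1680 mm².
A_nv = (120 − 2.5·20) × 14 = 980 mm².
A_nt = (35 − 0.5·20) × 14 = 350 mm².
0.6 F_u A_nv = 264.6 kN; 0.6 F_y A_gv = 352.8 kN → shear rupture governs the shear term.
R_n = 264.6 + 1.0 × 450 × 350 / 1000 = 422.1 kN.
Allowable strength R_n/Ω = 422.1 / 2 = 211 kN.

211 kN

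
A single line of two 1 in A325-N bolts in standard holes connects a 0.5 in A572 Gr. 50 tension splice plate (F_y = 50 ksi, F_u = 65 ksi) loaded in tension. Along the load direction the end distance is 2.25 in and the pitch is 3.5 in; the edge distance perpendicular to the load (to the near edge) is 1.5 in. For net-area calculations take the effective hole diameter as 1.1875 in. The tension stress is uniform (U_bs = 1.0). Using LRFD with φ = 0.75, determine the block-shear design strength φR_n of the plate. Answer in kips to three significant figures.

80.1 kips

Shear plane L_v = 2.25 + 1·3.5 = 5.75 in; A_gv = 5.75 × 0.5 = 2.875 in².
A_nv = (5.75 − 1.5·1.1875) × 0.5 = 1.984 in².
A_nt = (1.5 − 0.5·1.1875) × 0.5 = 0.4531 in².
0.6 F_u A_nv = 77.39 kips; 0.6 F_y A_gv = 86.25 kips → shear rupture governs the shear term.
R_n = 77.39 + 1.0 × 65 × 0.4531 = 106.8 kips.
Design strength φR_n = 0.75 × 106.8 = 80.1 kips.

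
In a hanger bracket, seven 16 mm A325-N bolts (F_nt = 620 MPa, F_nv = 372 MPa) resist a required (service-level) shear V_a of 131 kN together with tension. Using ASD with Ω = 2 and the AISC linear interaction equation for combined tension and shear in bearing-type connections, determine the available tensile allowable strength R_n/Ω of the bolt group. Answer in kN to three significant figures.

349 kN

A_b = π·16²/4 = 201.1 mm²; f_rv = 131 × 1000 / (7 × 201.1) = 93.08 MPa.
F'_nt = 1.3 F_nt − (Ω F_nt / F_nv) f_rv = 1.3·620 − (2·620/372)·93.08 = 495.7 MPa, capped at F_nt → F'_nt = 495.7 MPa.
R_n = F'_nt · A_b · n = 495.7 × 201.1 × 7 / 1000 = 697.7 kN.
Allowable strength R_n/Ω = 697.7 / 2 = 349 kN.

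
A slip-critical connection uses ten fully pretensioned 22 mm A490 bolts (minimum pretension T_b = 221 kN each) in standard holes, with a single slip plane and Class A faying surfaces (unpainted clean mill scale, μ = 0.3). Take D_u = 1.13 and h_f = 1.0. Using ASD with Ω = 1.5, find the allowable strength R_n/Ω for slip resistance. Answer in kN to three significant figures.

R_n = μ · D_u · h_f · T_b · n_s · n_b = 0.3 × 1.13 × 1.0 × 221 × 1 × 10 = 749.2 kN.
Allowable strength R_n/Ω = 749.2 / 1.5 = 499 kN.

499 kN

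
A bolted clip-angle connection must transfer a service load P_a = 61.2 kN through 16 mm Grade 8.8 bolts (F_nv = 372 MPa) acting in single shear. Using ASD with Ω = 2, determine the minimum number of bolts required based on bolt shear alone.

A_b = π·16²/4 = 201.1 mm².
Per-bolt allowable strength R_n/Ω = 372 × 201.1 × 1 / 1000 / 2 = 37.4 kN.
n ≥ 61.2 / 37.4 = 1.636 → use 2 bolts.

2 bolts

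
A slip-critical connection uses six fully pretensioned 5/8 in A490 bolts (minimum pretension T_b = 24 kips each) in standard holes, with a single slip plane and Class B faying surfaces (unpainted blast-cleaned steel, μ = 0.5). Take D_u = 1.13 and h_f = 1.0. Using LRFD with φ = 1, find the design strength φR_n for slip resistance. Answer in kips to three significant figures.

R_n = μ · D_u · h_f · T_b · n_s · n_b = 0.5 × 1.13 × 1.0 × 24 × 1 × 6 = 81.36 kips.
Design strength φR_n = 1 × 81.36 = 81.4 kips.

81.4 kips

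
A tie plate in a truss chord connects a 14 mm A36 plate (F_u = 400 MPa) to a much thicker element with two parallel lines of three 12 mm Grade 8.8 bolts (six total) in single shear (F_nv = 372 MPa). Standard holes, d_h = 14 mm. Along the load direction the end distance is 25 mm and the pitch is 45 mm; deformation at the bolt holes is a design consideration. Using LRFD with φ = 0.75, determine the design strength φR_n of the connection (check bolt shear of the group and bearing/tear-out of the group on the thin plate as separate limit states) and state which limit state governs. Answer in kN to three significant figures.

Bolt shear: A_b = π·12²/4 = 113.1 mm²; R_n = 372 × 113.1 × 6 × 1 / 1000 = 252.4 kN → 0.75 × 252.4 = 189 kN.
Bearing (1.2 l_c t F_u ≤ 2.4 d t F_u): upper limit = 2.4·12·14·400 / 1000 = 161.3 kN.
  Edge l_c = 25 − 14/2 = 18 → r_n = 121 kN; interior l_c = 45 − 14 = 31 → r_n = 161.3 kN.
  R_n,bearing = 2·121 + 4·161.3 = 887 kN → 0.75 × 887 = 665 kN.
Bolt shear governs: 189 kN.

189 kN (bolt shear governs)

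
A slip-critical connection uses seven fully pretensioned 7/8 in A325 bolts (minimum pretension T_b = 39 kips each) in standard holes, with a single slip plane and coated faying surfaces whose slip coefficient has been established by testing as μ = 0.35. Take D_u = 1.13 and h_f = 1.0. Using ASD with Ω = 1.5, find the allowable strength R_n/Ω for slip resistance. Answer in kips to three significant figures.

R_n = μ · D_u · h_f · T_b · n_s · n_b = 0.35 × 1.13 × 1.0 × 39 × 1 × 7 = 108 kips.
Allowable strength R_n/Ω = 108 / 1.5 = 72 kips.

72 kips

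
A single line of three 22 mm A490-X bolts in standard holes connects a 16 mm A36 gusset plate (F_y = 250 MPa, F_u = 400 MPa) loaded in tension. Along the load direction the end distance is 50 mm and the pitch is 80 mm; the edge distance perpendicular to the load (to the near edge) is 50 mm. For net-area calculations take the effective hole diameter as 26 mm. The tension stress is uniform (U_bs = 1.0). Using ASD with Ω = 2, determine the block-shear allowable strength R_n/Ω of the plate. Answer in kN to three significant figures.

Shear plane L_v = 50 + 2·80 = 210 mm; A_gv = 210 × 16 = 3360 mm².
A_nv = (210 − 2.5·26) × 16 = 2320 mm².
A_nt = (50 − 0.5·26) × 16 = 592 mm².
0.6 F_u A_nv = 556.8 kN; 0.6 F_y A_gv = 504 kN → shear yielding governs the shear term.
R_n = 504 + 1.0 × 400 × 592 / 1000 = 740.8 kN.
Allowable strength R_n/Ω = 740.8 / 2 = 370 kN.

370 kN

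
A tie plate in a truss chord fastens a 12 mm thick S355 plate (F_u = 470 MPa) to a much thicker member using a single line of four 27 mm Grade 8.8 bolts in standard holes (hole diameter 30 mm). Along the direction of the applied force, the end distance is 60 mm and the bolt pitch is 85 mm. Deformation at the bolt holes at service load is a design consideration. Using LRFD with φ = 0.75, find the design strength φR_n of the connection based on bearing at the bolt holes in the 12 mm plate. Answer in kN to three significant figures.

1050 kN

Per bolt r_n = 1.2 l_c t F_u ≤ 2.4 d t F_u; upper limit = 2.4 × 27 × 12 × 470 / 1000 = 365.5 kN.
Edge bolt: l_c = 60 − 30/2 = 45 mm → 1.2 × 45 × 12 × 470 / 1000 = 304.6 → r_n = 304.6 kN.
Interior bolts: l_c = 85 − 30 = 55 mm → 1.2 × 55 × 12 × 470 / 1000 = 372.2 → r_n = 365.5 kN.
R_n = 1 × 304.6 + 3 × 365.5 = 1401 kN.
Design strength φR_n = 0.75 × 1401 = 1050 kN.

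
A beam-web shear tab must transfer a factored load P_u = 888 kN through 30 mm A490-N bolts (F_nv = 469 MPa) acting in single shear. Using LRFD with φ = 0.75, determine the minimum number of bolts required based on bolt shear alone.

4 bolts

A_b = π·30²/4 = 706.9 mm².
Per-bolt design strength φR_n = 0.75 × 469 × 706.9 × 1 / 1000 = 248.6 kN.
n ≥ 888 / 248.6 = 3.571 → use 4 bolts.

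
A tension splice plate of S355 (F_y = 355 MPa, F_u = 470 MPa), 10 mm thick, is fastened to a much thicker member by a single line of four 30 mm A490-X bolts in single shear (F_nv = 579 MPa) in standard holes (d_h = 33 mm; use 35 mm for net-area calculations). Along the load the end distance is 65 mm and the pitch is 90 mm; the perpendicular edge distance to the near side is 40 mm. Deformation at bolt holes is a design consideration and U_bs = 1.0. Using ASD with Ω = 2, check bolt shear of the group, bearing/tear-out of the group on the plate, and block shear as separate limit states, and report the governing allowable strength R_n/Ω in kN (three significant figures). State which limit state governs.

Bolt shear: A_b = π·30²/4 = 706.9 mm²; R_n = 579 × 706.9 × 4 × 1 / 1000 = 1637 kN → 1637 / 2 = 819 kN.
Bearing: edge l_c = 48.5, r_n = 273.5 kN; interior l_c = 57, r_n = 321.5 kN; R_n = 273.5 + 3·321.5 = 1238 kN → 619 kN.
Block shear: A_gv = 3350, A_nv = 2125, A_nt = 225 mm²; R_n = min(0.6F_uA_nv, 0.6F_yA_gv) + U_bs·F_u·A_nt = 705 kN → 352 kN.
Block shear governs: 352 kN.

352 kN (block shear governs)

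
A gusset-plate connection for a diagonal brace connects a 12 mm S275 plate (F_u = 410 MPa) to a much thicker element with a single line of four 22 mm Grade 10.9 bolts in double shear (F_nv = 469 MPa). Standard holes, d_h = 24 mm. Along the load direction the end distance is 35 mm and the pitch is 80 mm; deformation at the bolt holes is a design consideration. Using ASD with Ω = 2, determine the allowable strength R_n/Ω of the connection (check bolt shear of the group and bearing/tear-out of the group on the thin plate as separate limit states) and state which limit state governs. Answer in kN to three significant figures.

458 kN (bearing governs)

Bolt shear: A_b = π·22²/4 = 380.1 mm²; R_n = 469 × 380.1 × 4 × 2 / 1000 = 1426 kN → 1426 / 2 = 713 kN.
Bearing (1.2 l_c t F_u ≤ 2.4 d t F_u): upper limit = 2.4·22·12·410 / 1000 = 259.8 kN.
  Edge l_c = 35 − 24/2 = 23 → r_n = 135.8 kN; interior l_c = 80 − 24 = 56 → r_n = 259.8 kN.
  R_n,bearing = 1·135.8 + 3·259.8 = 915.1 kN → 915.1 / 2 = 458 kN.
Bearing governs: 458 kN.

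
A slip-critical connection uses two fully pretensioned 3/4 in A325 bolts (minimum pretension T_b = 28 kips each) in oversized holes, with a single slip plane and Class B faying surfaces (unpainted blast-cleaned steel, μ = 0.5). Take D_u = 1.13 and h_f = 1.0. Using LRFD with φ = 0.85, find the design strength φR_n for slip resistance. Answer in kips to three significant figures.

26.9 kips

R_n = μ · D_u · h_f · T_b · n_s · n_b = 0.5 × 1.13 × 1.0 × 28 × 1 × 2 = 31.64 kips.
Design strength φR_n = 0.85 × 31.64 = 26.9 kips.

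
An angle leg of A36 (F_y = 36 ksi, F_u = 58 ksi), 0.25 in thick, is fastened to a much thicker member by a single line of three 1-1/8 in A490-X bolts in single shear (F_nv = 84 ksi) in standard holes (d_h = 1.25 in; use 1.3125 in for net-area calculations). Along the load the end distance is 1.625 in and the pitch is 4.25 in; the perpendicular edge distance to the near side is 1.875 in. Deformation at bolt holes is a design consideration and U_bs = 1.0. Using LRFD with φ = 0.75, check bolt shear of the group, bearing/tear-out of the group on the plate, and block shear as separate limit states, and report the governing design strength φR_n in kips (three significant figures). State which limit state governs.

Bolt shear: A_b = π·1.125²/4 = 0.994 in²; R_n = 84 × 0.994 × 3 × 1 = 250.5 kips → 0.75 × 250.5 = 188 kips.
Bearing: edge l_c = 1, r_n = 17.4 kips; interior l_c = 3, r_n = 39.15 kips; R_n = 17.4 + 2·39.15 = 95.7 kips → 71.8 kips.
Block shear: A_gv = 2.531, A_nv = 1.711, A_nt = 0.3047 in²; R_n = min(0.6F_uA_nv, 0.6F_yA_gv) + U_bs·F_u·A_nt = 72.35 kips → 54.3 kips.
Block shear governs: 54.3 kips.

54.3 kips (block shear governs)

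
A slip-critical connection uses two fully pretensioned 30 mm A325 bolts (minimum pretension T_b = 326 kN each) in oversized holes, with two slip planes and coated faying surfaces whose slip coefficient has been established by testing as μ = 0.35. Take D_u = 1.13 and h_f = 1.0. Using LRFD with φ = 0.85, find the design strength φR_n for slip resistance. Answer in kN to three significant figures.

R_n = μ · D_u · h_f · T_b · n_s · n_b = 0.35 × 1.13 × 1.0 × 326 × 2 × 2 = 515.7 kN.
Design strength φR_n = 0.85 × 515.7 = 438 kN.

438 kN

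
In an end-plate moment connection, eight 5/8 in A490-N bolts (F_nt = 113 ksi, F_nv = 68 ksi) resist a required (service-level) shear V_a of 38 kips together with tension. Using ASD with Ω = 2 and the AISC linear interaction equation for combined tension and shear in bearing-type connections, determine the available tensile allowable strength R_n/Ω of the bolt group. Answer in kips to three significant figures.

117 kips

A_b = π·0.625²/4 = 0.3068 in²; f_rv = 38 / (8 × 0.3068) = 15.48 ksi.
F'_nt = 1.3 F_nt − (Ω F_nt / F_nv) f_rv = 1.3·113 − (2·113/68)·15.48 = 95.44 ksi, capped at F_nt → F'_nt = 95.44 ksi.
R_n = F'_nt · A_b · n = 95.44 × 0.3068 × 8 = 234.3 kips.
Allowable strength R_n/Ω = 234.3 / 2 = 117 kips.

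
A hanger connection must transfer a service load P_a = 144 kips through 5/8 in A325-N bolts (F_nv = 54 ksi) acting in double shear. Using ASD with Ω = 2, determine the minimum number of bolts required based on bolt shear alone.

9 bolts

A_b = π·0.625²/4 = 0.3068 in².
Per-bolt allowable strength R_n/Ω = 54 × 0.3068 × 2 / 2 = 16.57 kips.
n ≥ 144 / 16.57 = 8.692 → use 9 bolts.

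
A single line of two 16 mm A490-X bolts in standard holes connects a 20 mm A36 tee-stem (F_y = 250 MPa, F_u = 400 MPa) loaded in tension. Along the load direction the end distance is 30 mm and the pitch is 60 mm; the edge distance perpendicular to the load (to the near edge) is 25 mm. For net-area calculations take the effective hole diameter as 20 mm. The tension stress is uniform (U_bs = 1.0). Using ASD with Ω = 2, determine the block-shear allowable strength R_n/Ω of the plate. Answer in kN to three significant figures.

195 kN

Shear plane L_v = 30 + 1·60 = 90 mm; A_gv = 90 × 20 = 1800 mm².
A_nv = (90 − 1.5·20) × 20 = 1200 mm².
A_nt = (25 − 0.5·20) × 20 = 300 mm².
0.6 F_u A_nv = 288 kN; 0.6 F_y A_gv = 270 kN → shear yielding governs the shear term.
R_n = 270 + 1.0 × 400 × 300 / 1000 = 390 kN.
Allowable strength R_n/Ω = 390 / 2 = 195 kN.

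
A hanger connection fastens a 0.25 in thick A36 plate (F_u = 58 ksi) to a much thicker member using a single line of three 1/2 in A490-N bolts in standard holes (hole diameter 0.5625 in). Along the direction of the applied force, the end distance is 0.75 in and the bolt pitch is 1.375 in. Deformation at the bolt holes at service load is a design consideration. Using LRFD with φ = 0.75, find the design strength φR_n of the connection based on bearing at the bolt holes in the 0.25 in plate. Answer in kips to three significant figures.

Per bolt r_n = 1.2 l_c t F_u ≤ 2.4 d t F_u; upper limit = 2.4 × 0.5 × 0.25 × 58 = 17.4 kips.
Edge bolt: l_c = 0.75 − 0.5625/2 = 0.4688 in → 1.2 × 0.4688 × 0.25 × 58 = 8.156 → r_n = 8.156 kips.
Interior bolts: l_c = 1.375 − 0.5625 = 0.8125 in → 1.2 × 0.8125 × 0.25 × 58 = 14.14 → r_n = 14.14 kips.
R_n = 1 × 8.156 + 2 × 14.14 = 36.43 kips.
Design strength φR_n = 0.75 × 36.43 = 27.3 kips.

27.3 kips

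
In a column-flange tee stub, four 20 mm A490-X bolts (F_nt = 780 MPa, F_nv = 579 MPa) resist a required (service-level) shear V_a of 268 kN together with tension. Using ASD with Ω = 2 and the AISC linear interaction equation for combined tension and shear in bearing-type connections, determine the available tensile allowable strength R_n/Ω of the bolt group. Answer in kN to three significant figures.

A_b = π·20²/4 = 314.2 mm²; f_rv = 268 × 1000 / (4 × 314.2) = 213.3 MPa.
F'_nt = 1.3 F_nt − (Ω F_nt / F_nv) f_rv = 1.3·780 − (2·780/579)·213.3 = 439.4 MPa, capped at F_nt → F'_nt = 439.4 MPa.
R_n = F'_nt · A_b · n = 439.4 × 314.2 × 4 / 1000 = 552.2 kN.
Allowable strength R_n/Ω = 552.2 / 2 = 276 kN.

276 kN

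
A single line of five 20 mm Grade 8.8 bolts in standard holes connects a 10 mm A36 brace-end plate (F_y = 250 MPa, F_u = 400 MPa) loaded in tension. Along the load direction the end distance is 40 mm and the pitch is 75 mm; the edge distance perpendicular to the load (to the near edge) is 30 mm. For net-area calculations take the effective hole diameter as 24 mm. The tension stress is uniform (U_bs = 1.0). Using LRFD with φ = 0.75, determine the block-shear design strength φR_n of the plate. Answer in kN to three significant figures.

436 kN

Shear plane L_v = 40 + 4·75 = 340 mm; A_gv = 340 × 10 = 3400 mm².
A_nv = (340 − 4.5·24) × 10 = 2320 mm².
A_nt = (30 − 0.5·24) × 10 = 180 mm².
0.6 F_u A_nv = 556.8 kN; 0.6 F_y A_gv = 510 kN → shear yielding governs the shear term.
R_n = 510 + 1.0 × 400 × 180 / 1000 = 582 kN.
Design strength φR_n = 0.75 × 582 = 436 kN.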